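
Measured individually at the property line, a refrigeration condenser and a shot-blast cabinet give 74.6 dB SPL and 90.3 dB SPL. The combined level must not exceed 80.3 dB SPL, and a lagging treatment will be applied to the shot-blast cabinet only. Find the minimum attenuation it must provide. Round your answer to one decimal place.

11.4 dB

The untreated sources together contribute 10^(74.6/10) = 2.884e+07, i.e. 74.60 dB SPL.
The limit corresponds to 10^(80.3/10) = 1.072e+08; subtracting the fixed part leaves 7.831e+07 for the shot-blast cabinet, i.e. 78.94 dB SPL.
Required insertion loss = 90.3 − 78.94 = 11.36 dB.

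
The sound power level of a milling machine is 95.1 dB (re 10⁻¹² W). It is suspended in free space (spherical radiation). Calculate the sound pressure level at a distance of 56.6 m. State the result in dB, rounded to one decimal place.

49.1 dB

Free-field spherical radiation: L_p = L_w − 10·log₁₀(4π·r²), r = 56.6 m.
4π·r² = 4.026e+04 m², 10·log₁₀ of that is 46.048 dB.
L_p = 95.1 − 46.048 = 49.05 dB.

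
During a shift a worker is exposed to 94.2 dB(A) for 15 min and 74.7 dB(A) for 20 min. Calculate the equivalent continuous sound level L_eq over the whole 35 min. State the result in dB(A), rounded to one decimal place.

Weight each interval's intensity by its duration and average over T = 35 min:
Σ tᵢ·10^(Lᵢ/10) = 15·10^(94.2/10) + 20·10^(74.7/10) = 4.004e+10.
L_eq = 10·log₁₀(4.004e+10/35) = 90.58 dB(A).

90.6 dB(A)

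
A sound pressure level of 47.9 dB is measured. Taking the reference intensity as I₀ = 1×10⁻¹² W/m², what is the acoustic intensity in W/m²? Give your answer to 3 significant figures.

6.17e-08 W/m²

I = I₀·10^(L/10) = 10⁻¹² × 10^(47.9/10) = 10^(-7.210).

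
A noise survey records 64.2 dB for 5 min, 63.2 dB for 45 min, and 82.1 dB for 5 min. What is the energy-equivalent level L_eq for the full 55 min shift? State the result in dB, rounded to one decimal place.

72.2 dB

Weight each interval's intensity by its duration and average over T = 55 min:
Σ tᵢ·10^(Lᵢ/10) = 5·10^(64.2/10) + 45·10^(63.2/10) + 5·10^(82.1/10) = 9.181e+08.
L_eq = 10·log₁₀(9.181e+08/55) = 72.23 dB.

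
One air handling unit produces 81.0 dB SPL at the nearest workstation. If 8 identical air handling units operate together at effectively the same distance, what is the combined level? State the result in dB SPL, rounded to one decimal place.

N identical incoherent sources raise the level by 10·log₁₀ N.
L_total = 81.0 + 10·log₁₀(8) = 81.0 + 9.031 = 90.03 dB SPL.

90.0 dB SPL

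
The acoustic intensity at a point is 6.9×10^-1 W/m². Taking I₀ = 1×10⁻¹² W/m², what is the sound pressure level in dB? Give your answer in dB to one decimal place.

118.4 dB

L = 10·log₁₀(I/I₀) = 10·log₁₀(6.9×10^-1/10⁻¹²) = 10·log₁₀(6.9×10^11).
L = 10·(0.8388 + 11) = 118.39 dB.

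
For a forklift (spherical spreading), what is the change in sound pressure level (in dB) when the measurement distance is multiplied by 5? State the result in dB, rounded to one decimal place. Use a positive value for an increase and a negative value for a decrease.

-14.0 dB

With spherical spreading the level changes by −20·log₁₀(r₂/r₁).
ΔL = −20·log₁₀(5) = -13.98 dB.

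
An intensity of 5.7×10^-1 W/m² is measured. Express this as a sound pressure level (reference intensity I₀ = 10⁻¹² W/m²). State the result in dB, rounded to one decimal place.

I/I₀ = 5.7×10^-1/10⁻¹² = 5.7×10^11, and L = 10·log₁₀(I/I₀).
L = 10·(0.7559 + 11) = 117.56 dB.

117.6 dB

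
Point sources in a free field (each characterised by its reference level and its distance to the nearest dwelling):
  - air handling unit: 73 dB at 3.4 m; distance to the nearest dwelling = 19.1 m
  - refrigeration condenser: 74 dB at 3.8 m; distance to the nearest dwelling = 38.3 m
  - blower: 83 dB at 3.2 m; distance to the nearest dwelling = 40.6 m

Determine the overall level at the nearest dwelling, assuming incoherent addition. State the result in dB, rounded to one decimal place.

Propagate each source to the receiver with L = L_ref − 20·log₁₀(r/r_ref), then add intensities.
air handling unit: 73 − 20·log₁₀(19.1/3.4) = 73 − 14.99 = 58.01 dB.
refrigeration condenser: 74 − 20·log₁₀(38.3/3.8) = 74 − 20.07 = 53.93 dB.
blower: 83 − 20·log₁₀(40.6/3.2) = 83 − 22.07 = 60.93 dB.
Σ 10^(L/10) = 2.119e+06 → L_total = 10·log₁₀(2.119e+06) = 63.26 dB.

63.3 dB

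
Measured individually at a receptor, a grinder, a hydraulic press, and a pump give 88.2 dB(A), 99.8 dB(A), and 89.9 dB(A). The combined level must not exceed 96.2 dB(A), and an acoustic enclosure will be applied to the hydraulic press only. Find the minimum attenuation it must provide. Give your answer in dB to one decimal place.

Everything except the hydraulic press sums to 10^(88.2/10) + 10^(89.9/10) = 1.638e+09 in linear terms, 92.14 dB(A).
To meet 96.2 dB(A) overall, the treated hydraulic press may contribute at most 10^(96.2/10) − 1.638e+09 = 2.531e+09, i.e. 94.03 dB(A).
So the hydraulic press must be reduced from 99.8 to 94.03 dB(A): IL = 5.77 dB.

5.8 dB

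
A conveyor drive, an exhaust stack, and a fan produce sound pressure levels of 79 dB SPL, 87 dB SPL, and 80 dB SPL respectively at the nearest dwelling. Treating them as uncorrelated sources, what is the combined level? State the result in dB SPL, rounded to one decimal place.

88.3 dB SPL

Incoherent sources combine by intensity addition: L_total = 10·log₁₀(Σ 10^(L_i/10)).
Σ 10^(L/10) = 10^(79/10) + 10^(87/10) + 10^(80/10) = 6.806e+08.
L_total = 10·log₁₀(6.806e+08) = 88.33 dB SPL.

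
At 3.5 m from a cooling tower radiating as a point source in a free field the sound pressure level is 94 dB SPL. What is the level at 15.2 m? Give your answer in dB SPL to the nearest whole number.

Spherical spreading from a point source gives a 20·log₁₀(r₂/r₁) drop.
L₂ = 94 − 20·log₁₀(15.2/3.5) = 94 − 12.756 = 81.24 dB SPL.

81 dB SPL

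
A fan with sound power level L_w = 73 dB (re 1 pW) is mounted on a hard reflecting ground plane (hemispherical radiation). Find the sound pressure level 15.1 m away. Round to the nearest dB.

The power spreads over a hemisphere of area 2π·r², so L_p = L_w − 10·log₁₀(2π·r²).
2π·r² = 1433 m², 10·log₁₀ of that is 31.561 dB.
L_p = 73 − 31.561 = 41.44 dB.

41 dB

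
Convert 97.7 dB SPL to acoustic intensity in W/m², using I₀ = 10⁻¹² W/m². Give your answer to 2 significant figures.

0.0059 W/m²

L = 10·log₁₀(I/I₀) ⇒ I = I₀·10^(L/10) = 10⁻¹² × 10^9.77.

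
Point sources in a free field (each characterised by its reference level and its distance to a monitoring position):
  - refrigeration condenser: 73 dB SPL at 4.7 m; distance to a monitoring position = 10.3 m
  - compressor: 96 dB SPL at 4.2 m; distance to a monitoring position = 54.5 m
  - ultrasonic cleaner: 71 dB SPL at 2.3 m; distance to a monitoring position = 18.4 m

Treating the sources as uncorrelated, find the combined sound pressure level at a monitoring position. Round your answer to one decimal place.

74.5 dB SPL

First find each source's level at the receiver (point-source: −20·log₁₀(r/r_ref)), then combine on an intensity basis.
refrigeration condenser: 73 − 20·log₁₀(10.3/4.7) = 73 − 6.81 = 66.19 dB SPL.
compressor: 96 − 20·log₁₀(54.5/4.2) = 96 − 22.26 = 73.74 dB SPL.
ultrasonic cleaner: 71 − 20·log₁₀(18.4/2.3) = 71 − 18.06 = 52.94 dB SPL.
Σ 10^(L/10) = 2.799e+07 → L_total = 10·log₁₀(2.799e+07) = 74.47 dB SPL.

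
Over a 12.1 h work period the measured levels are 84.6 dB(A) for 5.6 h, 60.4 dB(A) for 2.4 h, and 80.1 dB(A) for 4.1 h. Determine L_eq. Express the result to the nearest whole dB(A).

82 dB(A)

The energy average is taken in the linear domain: L_eq = 10·log₁₀[(Σ tᵢ·10^(Lᵢ/10))/T], T = 12.1 h.
Σ tᵢ·10^(Lᵢ/10) = 5.6·10^(84.6/10) + 2.4·10^(60.4/10) + 4.1·10^(80.1/10) = 2.037e+09.
L_eq = 10·log₁₀(2.037e+09/12.1) = 82.26 dB(A).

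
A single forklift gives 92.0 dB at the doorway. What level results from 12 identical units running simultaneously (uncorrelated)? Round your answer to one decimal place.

102.8 dB

L_total = L₁ + 10·log₁₀ N for N identical incoherent sources.
L_total = 92.0 + 10·log₁₀(12) = 92.0 + 10.792 = 102.79 dB.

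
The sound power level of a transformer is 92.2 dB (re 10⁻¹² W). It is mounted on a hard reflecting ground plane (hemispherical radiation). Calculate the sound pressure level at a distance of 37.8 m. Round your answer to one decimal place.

52.7 dB

L_p = L_w − 10·log₁₀(2π·r²) with r = 37.8 m.
2π·r² = 8978 m², 10·log₁₀ of that is 39.532 dB.
L_p = 92.2 − 39.532 = 52.67 dB.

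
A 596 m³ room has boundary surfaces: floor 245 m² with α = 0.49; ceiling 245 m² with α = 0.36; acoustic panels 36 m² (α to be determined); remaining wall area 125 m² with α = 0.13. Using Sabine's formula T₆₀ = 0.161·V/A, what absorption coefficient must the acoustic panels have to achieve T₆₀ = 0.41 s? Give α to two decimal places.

Required total absorption A = 0.161·596/0.41 = 234.04 m².
Absorption from the other surfaces = 245·0.49 + 245·0.36 + 125·0.13 = 224.50 m², so the acoustic panels must supply 9.54 m² over 36 m².
α = 9.54/36 = 0.265.

0.26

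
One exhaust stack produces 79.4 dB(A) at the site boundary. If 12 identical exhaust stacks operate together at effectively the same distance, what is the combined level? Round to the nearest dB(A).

N identical incoherent sources raise the level by 10·log₁₀ N.
L_total = 79.4 + 10·log₁₀(12) = 79.4 + 10.792 = 90.19 dB(A).

90 dB(A)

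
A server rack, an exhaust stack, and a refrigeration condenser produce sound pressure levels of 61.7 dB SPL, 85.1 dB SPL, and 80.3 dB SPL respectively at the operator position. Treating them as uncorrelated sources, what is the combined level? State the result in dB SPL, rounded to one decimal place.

86.4 dB SPL

For uncorrelated sources the intensities add, so convert each level to linear form, sum, and take 10·log₁₀ of the total.
Σ 10^(L/10) = 10^(61.7/10) + 10^(85.1/10) + 10^(80.3/10) = 4.322e+08.
L_total = 10·log₁₀(4.322e+08) = 86.36 dB SPL.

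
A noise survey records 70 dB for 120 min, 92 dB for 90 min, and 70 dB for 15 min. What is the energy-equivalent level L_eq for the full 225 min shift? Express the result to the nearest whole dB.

Weight each interval's intensity by its duration and average over T = 225 min:
Σ tᵢ·10^(Lᵢ/10) = 120·10^(70/10) + 90·10^(92/10) + 15·10^(70/10) = 1.440e+11.
L_eq = 10·log₁₀(1.440e+11/225) = 88.06 dB.

88 dB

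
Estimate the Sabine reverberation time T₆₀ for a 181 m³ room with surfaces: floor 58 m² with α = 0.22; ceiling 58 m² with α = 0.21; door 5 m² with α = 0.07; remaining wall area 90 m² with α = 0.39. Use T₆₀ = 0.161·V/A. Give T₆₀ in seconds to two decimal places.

A = Σ Sᵢαᵢ = 58·0.22 + 58·0.21 + 5·0.07 + 90·0.39 = 60.39 m².
T₆₀ = 0.161 × 181 / 60.39 = 0.483 s.

0.48 s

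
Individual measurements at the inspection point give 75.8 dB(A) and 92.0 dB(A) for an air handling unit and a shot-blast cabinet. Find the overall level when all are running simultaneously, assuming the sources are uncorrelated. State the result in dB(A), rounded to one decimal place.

92.1 dB(A)

For uncorrelated sources the intensities add, so convert each level to linear form, sum, and take 10·log₁₀ of the total.
Σ 10^(L/10) = 10^(75.8/10) + 10^(92.0/10) = 1.623e+09.
L_total = 10·log₁₀(1.623e+09) = 92.10 dB(A).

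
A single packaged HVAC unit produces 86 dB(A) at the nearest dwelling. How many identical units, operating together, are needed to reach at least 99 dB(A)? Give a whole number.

N identical sources give L₁ + 10·log₁₀ N, so require 10·log₁₀ N ≥ 99 − 86 = 13.0 dB.
N ≥ 10^(13.0/10) = 19.953, so N = 20.

20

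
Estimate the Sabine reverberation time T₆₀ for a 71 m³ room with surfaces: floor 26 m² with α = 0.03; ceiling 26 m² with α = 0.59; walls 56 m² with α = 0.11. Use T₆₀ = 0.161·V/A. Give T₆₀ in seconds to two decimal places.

A = Σ Sᵢαᵢ = 26·0.03 + 26·0.59 + 56·0.11 = 22.28 m².
T₆₀ = 0.161 × 71 / 22.28 = 0.513 s.

0.51 s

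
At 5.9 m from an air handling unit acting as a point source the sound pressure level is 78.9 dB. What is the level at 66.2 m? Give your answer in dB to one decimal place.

For a point source, L₂ = L₁ − 20·log₁₀(r₂/r₁).
L₂ = 78.9 − 20·log₁₀(66.2/5.9) = 78.9 − 21.000 = 57.90 dB.

57.9 dB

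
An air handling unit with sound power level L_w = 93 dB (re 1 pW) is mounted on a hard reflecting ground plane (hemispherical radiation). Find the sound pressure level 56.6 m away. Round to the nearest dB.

50 dB

Free-field hemispherical radiation: L_p = L_w − 10·log₁₀(2π·r²), r = 56.6 m.
2π·r² = 2.013e+04 m², 10·log₁₀ of that is 43.038 dB.
L_p = 93 − 43.038 = 49.96 dB.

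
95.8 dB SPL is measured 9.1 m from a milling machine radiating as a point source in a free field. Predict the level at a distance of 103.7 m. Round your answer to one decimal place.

Point-source attenuation: ΔL = 20·log₁₀(r₂/r₁) = 20·log₁₀(103.7/9.1) = 21.135 dB.
L₂ = 95.8 − 20·log₁₀(103.7/9.1) = 95.8 − 21.135 = 74.67 dB SPL.

74.7 dB SPL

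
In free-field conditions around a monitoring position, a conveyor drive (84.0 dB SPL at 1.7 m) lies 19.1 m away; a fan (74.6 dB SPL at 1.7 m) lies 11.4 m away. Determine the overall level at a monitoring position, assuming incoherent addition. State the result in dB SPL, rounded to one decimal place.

Apply inverse-square spreading to bring every level to the receiver, then sum 10^(L/10).
conveyor drive: 84.0 − 20·log₁₀(19.1/1.7) = 84.0 − 21.01 = 62.99 dB SPL.
fan: 74.6 − 20·log₁₀(11.4/1.7) = 74.6 − 16.53 = 58.07 dB SPL.
Σ 10^(L/10) = 2.631e+06 → L_total = 10·log₁₀(2.631e+06) = 64.20 dB SPL.

64.2 dB SPL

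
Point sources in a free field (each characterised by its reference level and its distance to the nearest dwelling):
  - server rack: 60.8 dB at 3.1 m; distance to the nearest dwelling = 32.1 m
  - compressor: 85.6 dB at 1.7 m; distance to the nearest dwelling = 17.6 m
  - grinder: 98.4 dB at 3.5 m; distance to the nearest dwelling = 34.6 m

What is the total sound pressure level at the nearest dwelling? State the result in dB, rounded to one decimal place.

Apply inverse-square spreading to bring every level to the receiver, then sum 10^(L/10).
server rack: 60.8 − 20·log₁₀(32.1/3.1) = 60.8 − 20.30 = 40.50 dB.
compressor: 85.6 − 20·log₁₀(17.6/1.7) = 85.6 − 20.30 = 65.30 dB.
grinder: 98.4 − 20·log₁₀(34.6/3.5) = 98.4 − 19.90 = 78.50 dB.
Σ 10^(L/10) = 7.419e+07 → L_total = 10·log₁₀(7.419e+07) = 78.70 dB.

78.7 dB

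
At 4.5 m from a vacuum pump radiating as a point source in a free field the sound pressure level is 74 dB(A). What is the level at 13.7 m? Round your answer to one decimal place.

64.3 dB(A)

Point-source attenuation: ΔL = 20·log₁₀(r₂/r₁) = 20·log₁₀(13.7/4.5) = 9.670 dB.
L₂ = 74 − 20·log₁₀(13.7/4.5) = 74 − 9.670 = 64.33 dB(A).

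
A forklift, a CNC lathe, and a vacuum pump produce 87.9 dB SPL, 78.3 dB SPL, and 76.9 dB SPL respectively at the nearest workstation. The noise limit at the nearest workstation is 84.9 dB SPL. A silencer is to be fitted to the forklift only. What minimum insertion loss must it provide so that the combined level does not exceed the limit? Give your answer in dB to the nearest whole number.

Fixed contribution from the other sources: Σ 10^(L/10) = 10^(78.3/10) + 10^(76.9/10) = 1.166e+08 (80.67 dB SPL).
The limit corresponds to 10^(84.9/10) = 3.090e+08; subtracting the fixed part leaves 1.924e+08 for the forklift, i.e. 82.84 dB SPL.
So the forklift must be reduced from 87.9 to 82.84 dB SPL: IL = 5.06 dB.

5 dB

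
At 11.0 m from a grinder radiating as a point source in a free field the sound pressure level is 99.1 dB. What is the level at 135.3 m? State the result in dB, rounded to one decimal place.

For a point source, L₂ = L₁ − 20·log₁₀(r₂/r₁).
L₂ = 99.1 − 20·log₁₀(135.3/11.0) = 99.1 − 21.798 = 77.30 dB.

77.3 dB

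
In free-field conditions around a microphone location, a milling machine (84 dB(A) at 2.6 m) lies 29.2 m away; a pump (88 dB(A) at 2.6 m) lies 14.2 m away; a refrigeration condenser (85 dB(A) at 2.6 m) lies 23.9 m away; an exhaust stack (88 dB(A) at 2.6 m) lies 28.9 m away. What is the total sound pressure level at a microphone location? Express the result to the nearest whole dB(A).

75 dB(A)

Propagate each source to the receiver with L = L_ref − 20·log₁₀(r/r_ref), then add intensities.
milling machine: 84 − 20·log₁₀(29.2/2.6) = 84 − 21.01 = 62.99 dB(A).
pump: 88 − 20·log₁₀(14.2/2.6) = 88 − 14.75 = 73.25 dB(A).
refrigeration condenser: 85 − 20·log₁₀(23.9/2.6) = 85 − 19.27 = 65.73 dB(A).
exhaust stack: 88 − 20·log₁₀(28.9/2.6) = 88 − 20.92 = 67.08 dB(A).
Σ 10^(L/10) = 3.199e+07 → L_total = 10·log₁₀(3.199e+07) = 75.05 dB(A).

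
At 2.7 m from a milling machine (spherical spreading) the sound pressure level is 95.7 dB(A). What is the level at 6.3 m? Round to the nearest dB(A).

88 dB(A)

For a point source, L₂ = L₁ − 20·log₁₀(r₂/r₁).
L₂ = 95.7 − 20·log₁₀(6.3/2.7) = 95.7 − 7.360 = 88.34 dB(A).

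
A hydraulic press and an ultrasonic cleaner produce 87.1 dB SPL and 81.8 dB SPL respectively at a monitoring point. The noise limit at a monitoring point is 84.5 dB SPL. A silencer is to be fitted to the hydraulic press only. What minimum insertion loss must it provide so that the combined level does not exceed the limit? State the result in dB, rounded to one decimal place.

5.9 dB

The untreated sources together contribute 10^(81.8/10) = 1.514e+08, i.e. 81.80 dB SPL.
The limit corresponds to 10^(84.5/10) = 2.818e+08; subtracting the fixed part leaves 1.305e+08 for the hydraulic press, i.e. 81.16 dB SPL.
Required insertion loss = 87.1 − 81.16 = 5.94 dB.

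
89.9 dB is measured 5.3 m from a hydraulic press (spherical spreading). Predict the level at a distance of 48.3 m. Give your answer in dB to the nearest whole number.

71 dB

Spherical spreading from a point source gives a 20·log₁₀(r₂/r₁) drop.
L₂ = 89.9 − 20·log₁₀(48.3/5.3) = 89.9 − 19.193 = 70.71 dB.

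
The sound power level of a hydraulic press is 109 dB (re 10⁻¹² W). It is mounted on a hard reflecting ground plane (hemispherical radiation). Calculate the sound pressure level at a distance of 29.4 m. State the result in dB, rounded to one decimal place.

71.7 dB

L_p = L_w − 10·log₁₀(2π·r²) with r = 29.4 m.
2π·r² = 5431 m², 10·log₁₀ of that is 37.349 dB.
L_p = 109 − 37.349 = 71.65 dB.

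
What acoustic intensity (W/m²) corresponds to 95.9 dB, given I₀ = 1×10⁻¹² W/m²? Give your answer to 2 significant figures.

L = 10·log₁₀(I/I₀) ⇒ I = I₀·10^(L/10) = 10⁻¹² × 10^9.59.

0.0039 W/m²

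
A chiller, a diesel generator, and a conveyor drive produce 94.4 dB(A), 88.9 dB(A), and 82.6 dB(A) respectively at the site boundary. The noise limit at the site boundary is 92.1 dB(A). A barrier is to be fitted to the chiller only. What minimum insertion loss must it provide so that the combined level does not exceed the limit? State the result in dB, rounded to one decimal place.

6.2 dB

Fixed contribution from the other sources: Σ 10^(L/10) = 10^(88.9/10) + 10^(82.6/10) = 9.582e+08 (89.81 dB(A)).
The limit corresponds to 10^(92.1/10) = 1.622e+09; subtracting the fixed part leaves 6.636e+08 for the chiller, i.e. 88.22 dB(A).
So the chiller must be reduced from 94.4 to 88.22 dB(A): IL = 6.18 dB.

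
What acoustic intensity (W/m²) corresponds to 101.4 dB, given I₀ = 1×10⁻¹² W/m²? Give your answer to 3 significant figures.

0.0138 W/m²

I/I₀ = 10^(101.4/10) = 1.38e+10, so I = 1.38e+10 × 10⁻¹² W/m².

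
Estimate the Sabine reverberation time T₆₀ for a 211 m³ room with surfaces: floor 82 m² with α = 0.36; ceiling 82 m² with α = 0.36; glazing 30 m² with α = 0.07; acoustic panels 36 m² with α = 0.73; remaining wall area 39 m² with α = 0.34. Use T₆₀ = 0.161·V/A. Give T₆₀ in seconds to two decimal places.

0.34 s

A = Σ Sᵢαᵢ = 82·0.36 + 82·0.36 + 30·0.07 + 36·0.73 + 39·0.34 = 100.68 m².
T₆₀ = 0.161 × 211 / 100.68 = 0.337 s.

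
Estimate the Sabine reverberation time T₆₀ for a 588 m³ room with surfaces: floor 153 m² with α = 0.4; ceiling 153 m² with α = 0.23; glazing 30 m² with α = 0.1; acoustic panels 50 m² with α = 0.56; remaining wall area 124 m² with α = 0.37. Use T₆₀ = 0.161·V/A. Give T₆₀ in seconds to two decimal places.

0.55 s

Total absorption A = 153·0.4 + 153·0.23 + 30·0.1 + 50·0.56 + 124·0.37 = 173.27 m² sabins.
T₆₀ = 0.161 × 588 / 173.27 = 0.546 s.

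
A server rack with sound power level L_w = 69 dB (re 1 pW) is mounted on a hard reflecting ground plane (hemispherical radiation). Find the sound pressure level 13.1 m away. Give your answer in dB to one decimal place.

L_p = L_w − 10·log₁₀(2π·r²) with r = 13.1 m.
2π·r² = 1078 m², 10·log₁₀ of that is 30.327 dB.
L_p = 69 − 30.327 = 38.67 dB.

38.7 dB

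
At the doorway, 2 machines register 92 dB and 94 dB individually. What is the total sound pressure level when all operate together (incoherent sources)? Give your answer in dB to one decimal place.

96.1 dB

For uncorrelated sources the intensities add, so convert each level to linear form, sum, and take 10·log₁₀ of the total.
Σ 10^(L/10) = 10^(92/10) + 10^(94/10) = 4.097e+09.
L_total = 10·log₁₀(4.097e+09) = 96.12 dB.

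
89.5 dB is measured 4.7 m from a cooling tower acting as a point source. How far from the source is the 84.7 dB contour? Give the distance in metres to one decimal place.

For a point source L₁ − L₂ = 20·log₁₀(r₂/r₁), so r₂ = r₁·10^((L₁−L₂)/20).
r₂ = 4.7·10^((89.5−84.7)/20) = 4.7·10^(4.8/20) = 8.17 m.

8.2 m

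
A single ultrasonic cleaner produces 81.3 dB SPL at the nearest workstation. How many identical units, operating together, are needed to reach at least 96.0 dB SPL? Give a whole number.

30

Need L₁ + 10·log₁₀ N ≥ 96.0, i.e. log₁₀ N ≥ 1.47.
N ≥ 10^(14.7/10) = 29.512, so N = 30.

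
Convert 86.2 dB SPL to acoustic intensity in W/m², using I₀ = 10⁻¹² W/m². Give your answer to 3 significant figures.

0.000417 W/m²

I/I₀ = 10^(86.2/10) = 4.169e+08, so I = 4.169e+08 × 10⁻¹² W/m².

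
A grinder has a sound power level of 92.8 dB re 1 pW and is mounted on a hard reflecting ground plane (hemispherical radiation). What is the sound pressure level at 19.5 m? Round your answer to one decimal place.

59.0 dB

The power spreads over a hemisphere of area 2π·r², so L_p = L_w − 10·log₁₀(2π·r²).
2π·r² = 2389 m², 10·log₁₀ of that is 33.782 dB.
L_p = 92.8 − 33.782 = 59.02 dB.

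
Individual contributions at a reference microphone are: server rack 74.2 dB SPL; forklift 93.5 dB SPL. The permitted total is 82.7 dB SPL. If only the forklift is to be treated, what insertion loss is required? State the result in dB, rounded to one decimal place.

11.5 dB

The untreated sources together contribute 10^(74.2/10) = 2.630e+07, i.e. 74.20 dB SPL.
The limit corresponds to 10^(82.7/10) = 1.862e+08; subtracting the fixed part leaves 1.599e+08 for the forklift, i.e. 82.04 dB SPL.
So the forklift must be reduced from 93.5 to 82.04 dB SPL: IL = 11.46 dB.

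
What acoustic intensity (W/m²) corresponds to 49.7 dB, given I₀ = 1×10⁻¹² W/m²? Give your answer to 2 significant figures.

I = I₀·10^(L/10) = 10⁻¹² × 10^(49.7/10) = 10^(-7.030).

9.3e-08 W/m²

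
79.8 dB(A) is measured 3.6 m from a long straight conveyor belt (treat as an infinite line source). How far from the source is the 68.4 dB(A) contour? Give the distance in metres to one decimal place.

49.7 m

Line-source spreading drops the level by 10·log₁₀(r₂/r₁); inverting, r₂/r₁ = 10^(ΔL/10).
r₂ = 3.6·10^((79.8−68.4)/10) = 3.6·10^(11.4/10) = 49.69 m.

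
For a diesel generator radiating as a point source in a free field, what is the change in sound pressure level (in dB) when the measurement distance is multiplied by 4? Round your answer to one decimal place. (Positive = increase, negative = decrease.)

Point-source spreading: ΔL = −20·log₁₀(r₂/r₁).
ΔL = −20·log₁₀(4) = -12.04 dB.

-12.0 dB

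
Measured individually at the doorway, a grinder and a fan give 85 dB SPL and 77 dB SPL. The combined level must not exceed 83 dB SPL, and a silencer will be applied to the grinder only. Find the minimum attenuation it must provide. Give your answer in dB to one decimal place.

3.3 dB

Fixed contribution from the other source: Σ 10^(L/10) = 10^(77/10) = 5.012e+07 (77.00 dB SPL).
The limit corresponds to 10^(83/10) = 1.995e+08; subtracting the fixed part leaves 1.494e+08 for the grinder, i.e. 81.74 dB SPL.
Required insertion loss = 85 − 81.74 = 3.26 dB.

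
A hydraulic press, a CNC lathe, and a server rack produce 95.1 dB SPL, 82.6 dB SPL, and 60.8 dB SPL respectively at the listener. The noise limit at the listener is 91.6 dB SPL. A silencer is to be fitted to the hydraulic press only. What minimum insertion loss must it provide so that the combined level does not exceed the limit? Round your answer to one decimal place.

Fixed contribution from the other sources: Σ 10^(L/10) = 10^(82.6/10) + 10^(60.8/10) = 1.832e+08 (82.63 dB SPL).
The limit corresponds to 10^(91.6/10) = 1.445e+09; subtracting the fixed part leaves 1.262e+09 for the hydraulic press, i.e. 91.01 dB SPL.
So the hydraulic press must be reduced from 95.1 to 91.01 dB SPL: IL = 4.09 dB.

4.1 dB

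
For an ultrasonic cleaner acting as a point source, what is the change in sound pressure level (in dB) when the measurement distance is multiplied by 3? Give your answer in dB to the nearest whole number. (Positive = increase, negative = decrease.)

A point source loses 6 dB per doubling of distance; generally ΔL = −20·log₁₀(r₂/r₁).
ΔL = −20·log₁₀(3) = -9.54 dB.

-10 dB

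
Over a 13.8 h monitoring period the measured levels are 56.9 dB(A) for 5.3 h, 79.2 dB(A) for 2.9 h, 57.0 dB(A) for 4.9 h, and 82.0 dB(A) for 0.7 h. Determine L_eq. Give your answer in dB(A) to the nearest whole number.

Weight each interval's intensity by its duration and average over T = 13.8 h:
Σ tᵢ·10^(Lᵢ/10) = 5.3·10^(56.9/10) + 2.9·10^(79.2/10) + 4.9·10^(57.0/10) + 0.7·10^(82.0/10) = 3.572e+08.
L_eq = 10·log₁₀(3.572e+08/13.8) = 74.13 dB(A).

74 dB(A)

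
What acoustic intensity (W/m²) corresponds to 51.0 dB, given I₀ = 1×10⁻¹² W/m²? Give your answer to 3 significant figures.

1.26e-07 W/m²

L = 10·log₁₀(I/I₀) ⇒ I = I₀·10^(L/10) = 10⁻¹² × 10^5.10.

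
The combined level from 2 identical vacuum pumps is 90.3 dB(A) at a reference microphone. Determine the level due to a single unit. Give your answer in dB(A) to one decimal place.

2 equal contributions raise the level by 10·log₁₀ 2 = 3.010 dB, so each unit alone gives 90.3 − 3.010.

87.3 dB(A)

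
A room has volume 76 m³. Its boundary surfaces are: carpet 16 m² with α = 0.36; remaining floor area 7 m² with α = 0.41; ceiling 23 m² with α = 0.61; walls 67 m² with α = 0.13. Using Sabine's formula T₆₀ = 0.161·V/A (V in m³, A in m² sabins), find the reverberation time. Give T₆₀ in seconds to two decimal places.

0.39 s

Total absorption A = 16·0.36 + 7·0.41 + 23·0.61 + 67·0.13 = 31.37 m² sabins.
T₆₀ = 0.161 × 76 / 31.37 = 0.390 s.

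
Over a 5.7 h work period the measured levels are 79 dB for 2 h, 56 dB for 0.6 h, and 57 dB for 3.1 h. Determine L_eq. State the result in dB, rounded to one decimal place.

74.5 dB

The energy average is taken in the linear domain: L_eq = 10·log₁₀[(Σ tᵢ·10^(Lᵢ/10))/T], T = 5.7 h.
Σ tᵢ·10^(Lᵢ/10) = 2·10^(79/10) + 0.6·10^(56/10) + 3.1·10^(57/10) = 1.607e+08.
L_eq = 10·log₁₀(1.607e+08/5.7) = 74.50 dB.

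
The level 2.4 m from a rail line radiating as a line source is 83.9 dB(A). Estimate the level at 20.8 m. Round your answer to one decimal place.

Line-source attenuation: ΔL = 10·log₁₀(r₂/r₁) = 10·log₁₀(20.8/2.4) = 9.379 dB.
L₂ = 83.9 − 10·log₁₀(20.8/2.4) = 83.9 − 9.379 = 74.52 dB(A).

74.5 dB(A)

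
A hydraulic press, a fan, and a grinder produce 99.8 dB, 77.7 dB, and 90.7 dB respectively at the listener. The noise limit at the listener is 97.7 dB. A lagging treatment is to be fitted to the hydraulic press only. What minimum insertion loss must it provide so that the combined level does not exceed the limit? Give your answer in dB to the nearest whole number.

3 dB

Fixed contribution from the other sources: Σ 10^(L/10) = 10^(77.7/10) + 10^(90.7/10) = 1.234e+09 (90.91 dB).
To meet 97.7 dB overall, the treated hydraulic press may contribute at most 10^(97.7/10) − 1.234e+09 = 4.655e+09, i.e. 96.68 dB.
Required insertion loss = 99.8 − 96.68 = 3.12 dB.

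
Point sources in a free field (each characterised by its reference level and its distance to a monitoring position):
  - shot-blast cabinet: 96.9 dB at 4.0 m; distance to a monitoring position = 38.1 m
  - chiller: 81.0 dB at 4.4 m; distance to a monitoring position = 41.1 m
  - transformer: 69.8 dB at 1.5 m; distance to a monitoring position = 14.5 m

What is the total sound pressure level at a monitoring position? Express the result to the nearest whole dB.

Propagate each source to the receiver with L = L_ref − 20·log₁₀(r/r_ref), then add intensities.
shot-blast cabinet: 96.9 − 20·log₁₀(38.1/4.0) = 96.9 − 19.58 = 77.32 dB.
chiller: 81.0 − 20·log₁₀(41.1/4.4) = 81.0 − 19.41 = 61.59 dB.
transformer: 69.8 − 20·log₁₀(14.5/1.5) = 69.8 − 19.71 = 50.09 dB.
Σ 10^(L/10) = 5.553e+07 → L_total = 10·log₁₀(5.553e+07) = 77.45 dB.

77 dB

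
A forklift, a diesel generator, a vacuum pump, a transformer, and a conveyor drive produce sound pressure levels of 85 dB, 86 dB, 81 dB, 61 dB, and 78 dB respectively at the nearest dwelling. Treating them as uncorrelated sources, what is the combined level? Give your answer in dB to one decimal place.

Incoherent sources combine by intensity addition: L_total = 10·log₁₀(Σ 10^(L_i/10)).
Σ 10^(L/10) = 10^(85/10) + 10^(86/10) + 10^(81/10) + 10^(61/10) + 10^(78/10) = 9.046e+08.
L_total = 10·log₁₀(9.046e+08) = 89.56 dB.

89.6 dB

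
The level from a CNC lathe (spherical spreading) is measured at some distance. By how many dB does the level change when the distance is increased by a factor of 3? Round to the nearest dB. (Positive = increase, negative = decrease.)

-10 dB

A point source loses 6 dB per doubling of distance; generally ΔL = −20·log₁₀(r₂/r₁).
ΔL = −20·log₁₀(3) = -9.54 dB.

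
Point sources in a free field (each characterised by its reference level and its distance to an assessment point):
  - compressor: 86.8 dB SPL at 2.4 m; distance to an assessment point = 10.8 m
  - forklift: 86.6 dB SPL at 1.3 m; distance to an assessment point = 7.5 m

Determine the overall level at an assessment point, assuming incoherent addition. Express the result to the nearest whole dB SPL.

76 dB SPL

Propagate each source to the receiver with L = L_ref − 20·log₁₀(r/r_ref), then add intensities.
compressor: 86.8 − 20·log₁₀(10.8/2.4) = 86.8 − 13.06 = 73.74 dB SPL.
forklift: 86.6 − 20·log₁₀(7.5/1.3) = 86.6 − 15.22 = 71.38 dB SPL.
Σ 10^(L/10) = 3.737e+07 → L_total = 10·log₁₀(3.737e+07) = 75.73 dB SPL.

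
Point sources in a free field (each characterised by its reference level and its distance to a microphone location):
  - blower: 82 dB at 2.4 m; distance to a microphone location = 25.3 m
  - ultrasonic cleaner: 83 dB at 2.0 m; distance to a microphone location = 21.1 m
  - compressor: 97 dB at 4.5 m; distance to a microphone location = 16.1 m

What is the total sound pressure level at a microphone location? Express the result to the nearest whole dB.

Apply inverse-square spreading to bring every level to the receiver, then sum 10^(L/10).
blower: 82 − 20·log₁₀(25.3/2.4) = 82 − 20.46 = 61.54 dB.
ultrasonic cleaner: 83 − 20·log₁₀(21.1/2.0) = 83 − 20.47 = 62.53 dB.
compressor: 97 − 20·log₁₀(16.1/4.5) = 97 − 11.07 = 85.93 dB.
Σ 10^(L/10) = 3.948e+08 → L_total = 10·log₁₀(3.948e+08) = 85.96 dB.

86 dB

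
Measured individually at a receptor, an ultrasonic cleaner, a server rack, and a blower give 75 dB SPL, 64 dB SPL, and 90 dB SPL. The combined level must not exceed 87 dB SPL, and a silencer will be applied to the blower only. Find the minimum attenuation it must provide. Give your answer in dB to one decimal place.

The untreated sources together contribute 10^(75/10) + 10^(64/10) = 3.413e+07, i.e. 75.33 dB SPL.
The limit corresponds to 10^(87/10) = 5.012e+08; subtracting the fixed part leaves 4.671e+08 for the blower, i.e. 86.69 dB SPL.
Required insertion loss = 90 − 86.69 = 3.31 dB.

3.3 dB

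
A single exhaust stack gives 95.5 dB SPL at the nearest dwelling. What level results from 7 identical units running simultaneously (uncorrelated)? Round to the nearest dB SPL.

104 dB SPL

L_total = L₁ + 10·log₁₀ N for N identical incoherent sources.
L_total = 95.5 + 10·log₁₀(7) = 95.5 + 8.451 = 103.95 dB SPL.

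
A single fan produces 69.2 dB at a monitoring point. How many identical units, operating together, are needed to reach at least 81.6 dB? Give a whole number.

18

N identical sources give L₁ + 10·log₁₀ N, so require 10·log₁₀ N ≥ 81.6 − 69.2 = 12.4 dB.
N ≥ 10^(12.4/10) = 17.378, so N = 18.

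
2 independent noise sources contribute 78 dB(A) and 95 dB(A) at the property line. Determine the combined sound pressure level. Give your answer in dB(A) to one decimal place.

Incoherent sources combine by intensity addition: L_total = 10·log₁₀(Σ 10^(L_i/10)).
Σ 10^(L/10) = 10^(78/10) + 10^(95/10) = 3.225e+09.
L_total = 10·log₁₀(3.225e+09) = 95.09 dB(A).

95.1 dB(A)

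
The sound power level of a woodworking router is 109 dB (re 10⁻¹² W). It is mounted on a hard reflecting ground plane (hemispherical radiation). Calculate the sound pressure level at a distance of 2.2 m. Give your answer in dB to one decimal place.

L_p = L_w − 10·log₁₀(2π·r²) with r = 2.2 m.
2π·r² = 30.41 m², 10·log₁₀ of that is 14.830 dB.
L_p = 109 − 14.830 = 94.17 dB.

94.2 dB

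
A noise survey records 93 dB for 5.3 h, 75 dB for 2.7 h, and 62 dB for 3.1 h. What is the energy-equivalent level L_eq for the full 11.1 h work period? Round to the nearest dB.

L_eq = 10·log₁₀[(1/T)·Σ tᵢ·10^(Lᵢ/10)] with T = 11.1 h.
Σ tᵢ·10^(Lᵢ/10) = 5.3·10^(93/10) + 2.7·10^(75/10) + 3.1·10^(62/10) = 1.067e+10.
L_eq = 10·log₁₀(1.067e+10/11.1) = 89.83 dB.

90 dB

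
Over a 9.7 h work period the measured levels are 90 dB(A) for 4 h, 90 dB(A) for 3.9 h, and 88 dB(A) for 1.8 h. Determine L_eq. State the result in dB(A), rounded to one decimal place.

89.7 dB(A)

Weight each interval's intensity by its duration and average over T = 9.7 h:
Σ tᵢ·10^(Lᵢ/10) = 4·10^(90/10) + 3.9·10^(90/10) + 1.8·10^(88/10) = 9.036e+09.
L_eq = 10·log₁₀(9.036e+09/9.7) = 89.69 dB(A).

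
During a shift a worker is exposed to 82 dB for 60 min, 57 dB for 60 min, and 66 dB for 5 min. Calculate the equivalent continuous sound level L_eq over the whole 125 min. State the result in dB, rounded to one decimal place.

78.8 dB

Weight each interval's intensity by its duration and average over T = 125 min:
Σ tᵢ·10^(Lᵢ/10) = 60·10^(82/10) + 60·10^(57/10) + 5·10^(66/10) = 9.559e+09.
L_eq = 10·log₁₀(9.559e+09/125) = 78.84 dB.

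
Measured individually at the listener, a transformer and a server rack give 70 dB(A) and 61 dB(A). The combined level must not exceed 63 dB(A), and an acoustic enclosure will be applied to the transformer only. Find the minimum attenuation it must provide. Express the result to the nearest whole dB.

11 dB

The untreated sources together contribute 10^(61/10) = 1.259e+06, i.e. 61.00 dB(A).
The limit corresponds to 10^(63/10) = 1.995e+06; subtracting the fixed part leaves 7.363e+05 for the transformer, i.e. 58.67 dB(A).
Required insertion loss = 70 − 58.67 = 11.33 dB.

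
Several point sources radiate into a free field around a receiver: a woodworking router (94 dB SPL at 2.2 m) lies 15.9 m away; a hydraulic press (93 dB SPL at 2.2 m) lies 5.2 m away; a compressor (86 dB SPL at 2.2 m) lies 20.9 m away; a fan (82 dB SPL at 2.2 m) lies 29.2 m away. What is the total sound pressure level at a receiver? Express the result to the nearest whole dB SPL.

Apply inverse-square spreading to bring every level to the receiver, then sum 10^(L/10).
woodworking router: 94 − 20·log₁₀(15.9/2.2) = 94 − 17.18 = 76.82 dB SPL.
hydraulic press: 93 − 20·log₁₀(5.2/2.2) = 93 − 7.47 = 85.53 dB SPL.
compressor: 86 − 20·log₁₀(20.9/2.2) = 86 − 19.55 = 66.45 dB SPL.
fan: 82 − 20·log₁₀(29.2/2.2) = 82 − 22.46 = 59.54 dB SPL.
Σ 10^(L/10) = 4.105e+08 → L_total = 10·log₁₀(4.105e+08) = 86.13 dB SPL.

86 dB SPL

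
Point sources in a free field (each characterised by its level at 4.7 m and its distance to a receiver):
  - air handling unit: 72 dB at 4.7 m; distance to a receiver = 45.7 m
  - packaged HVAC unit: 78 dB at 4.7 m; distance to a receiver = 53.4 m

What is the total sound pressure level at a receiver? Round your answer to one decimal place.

Propagate each source to the receiver with L = L_ref − 20·log₁₀(r/r_ref), then add intensities.
air handling unit: 72 − 20·log₁₀(45.7/4.7) = 72 − 19.76 = 52.24 dB.
packaged HVAC unit: 78 − 20·log₁₀(53.4/4.7) = 78 − 21.11 = 56.89 dB.
Σ 10^(L/10) = 6.564e+05 → L_total = 10·log₁₀(6.564e+05) = 58.17 dB.

58.2 dB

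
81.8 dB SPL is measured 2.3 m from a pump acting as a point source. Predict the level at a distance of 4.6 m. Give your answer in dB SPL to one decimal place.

Point-source attenuation: ΔL = 20·log₁₀(r₂/r₁) = 20·log₁₀(4.6/2.3) = 6.021 dB.
L₂ = 81.8 − 20·log₁₀(4.6/2.3) = 81.8 − 6.021 = 75.78 dB SPL.

75.8 dB SPL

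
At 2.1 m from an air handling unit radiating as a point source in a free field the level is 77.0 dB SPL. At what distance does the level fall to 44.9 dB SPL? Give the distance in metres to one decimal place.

84.6 m

The 32.1 dB drop corresponds to a distance ratio of 10^(32.1/20) for a point source.
r₂ = 2.1·10^((77.0−44.9)/20) = 2.1·10^(32.1/20) = 84.57 m.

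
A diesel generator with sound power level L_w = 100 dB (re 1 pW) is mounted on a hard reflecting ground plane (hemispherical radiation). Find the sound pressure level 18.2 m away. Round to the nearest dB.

67 dB

The power spreads over a hemisphere of area 2π·r², so L_p = L_w − 10·log₁₀(2π·r²).
2π·r² = 2081 m², 10·log₁₀ of that is 33.183 dB.
L_p = 100 − 33.183 = 66.82 dB.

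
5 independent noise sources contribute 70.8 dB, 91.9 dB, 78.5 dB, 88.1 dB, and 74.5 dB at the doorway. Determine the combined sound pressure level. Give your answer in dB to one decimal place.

For uncorrelated sources the intensities add, so convert each level to linear form, sum, and take 10·log₁₀ of the total.
Σ 10^(L/10) = 10^(70.8/10) + 10^(91.9/10) + 10^(78.5/10) + 10^(88.1/10) + 10^(74.5/10) = 2.305e+09.
L_total = 10·log₁₀(2.305e+09) = 93.63 dB.

93.6 dB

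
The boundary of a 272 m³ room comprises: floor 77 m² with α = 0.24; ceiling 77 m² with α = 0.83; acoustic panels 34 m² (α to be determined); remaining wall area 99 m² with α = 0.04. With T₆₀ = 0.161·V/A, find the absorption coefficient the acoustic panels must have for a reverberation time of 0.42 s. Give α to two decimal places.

From T₆₀ = 0.161·V/A, the target T₆₀ = 0.42 s needs A = 0.161·272/0.42 = 104.27 m².
Absorption from the other surfaces = 77·0.24 + 77·0.83 + 99·0.04 = 86.35 m², so the acoustic panels must supply 17.92 m² over 34 m².
α = 17.92/34 = 0.527.

0.53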